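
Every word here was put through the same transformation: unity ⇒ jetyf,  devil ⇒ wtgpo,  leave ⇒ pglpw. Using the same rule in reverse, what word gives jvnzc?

The word is reversed, then every letter is shifted forward by 11.
Decoding jvnzc: shift back: j−11=y, v−11=k, n−11=c, z−11=o, c−11=r → ykcor; then reverse → rocky.

rocky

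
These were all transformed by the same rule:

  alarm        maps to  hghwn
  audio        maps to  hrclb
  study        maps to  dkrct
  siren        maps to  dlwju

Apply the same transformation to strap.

a(0)→h(7) and l(11)→g(6) fit y≡7x+7 (mod 26); the inverse of 7 mod 26 is 15. Each letter's alphabet position (a=0..z=25) is mapped through 7·x+7 mod 26 — an affine cipher.
Applying it to strap: s(18)→7·18+7≡3=d; t(19)→7·19+7≡10=k; r(17)→7·17+7≡22=w; a(0)→7·0+7≡7=h; p(15)→7·15+7≡8=i (all mod 26).

dkwhi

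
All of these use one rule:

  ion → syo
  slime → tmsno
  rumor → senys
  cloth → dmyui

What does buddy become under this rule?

Two shifts are in play — +10 for a/e/i/o/u, +1 for every other letter.
Applying it to buddy: b(cons)+1=c, u(vowel)+10=e, d(cons)+1=e, d(cons)+1=e, y(cons)+1=z.

ceeez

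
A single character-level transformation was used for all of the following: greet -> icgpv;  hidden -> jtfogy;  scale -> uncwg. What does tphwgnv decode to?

Shifts by position in greet: pos 0: g→i (+2), pos 1: r→c (+11), pos 2: e→g (+2), pos 3: e→p (+11) — repeating every 2. A repeating key of period 2 is used — shifts +2, +11 over and over.
Reversing it on tphwgnv: t−2=r, p−11=e, h−2=f, w−11=l, g−2=e, n−11=c, v−2=t.

reflect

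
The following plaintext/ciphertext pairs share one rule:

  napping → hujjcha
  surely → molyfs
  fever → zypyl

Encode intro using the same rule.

This is a Caesar cipher with shift 20.
On intro: i+20=c, n+20=h, t+20=n, r+20=l, o+20=i.

chnli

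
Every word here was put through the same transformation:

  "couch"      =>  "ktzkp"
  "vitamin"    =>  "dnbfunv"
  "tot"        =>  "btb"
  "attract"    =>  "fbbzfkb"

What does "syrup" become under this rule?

agzzx

The shift depends on letter class: consonant c→k is +8, but vowel o→t is +5. Two shifts are in play — +5 for a/e/i/o/u, +8 for every other letter.
On syrup: s(cons)+8=a, y(cons)+8=g, r(cons)+8=z, u(vowel)+5=z, p(cons)+8=x.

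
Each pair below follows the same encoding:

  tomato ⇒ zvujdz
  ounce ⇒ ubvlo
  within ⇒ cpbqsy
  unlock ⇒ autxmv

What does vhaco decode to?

paste

The shift increases by 1 at each position, starting from +6: 6, 7, 8, ….
Undoing it on vhaco: v−6=p, h−7=a, a−8=s, c−9=t, o−10=e.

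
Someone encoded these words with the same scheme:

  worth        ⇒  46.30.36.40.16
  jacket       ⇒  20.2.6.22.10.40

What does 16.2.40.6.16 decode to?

w(#23)→46 and o(#15)→30: differences scale by 2, so n = 2·pos + 0. With a=1..z=26, the number is 2·pos.
Decoding 16.2.40.6.16: 16→(16−0)÷2=8=h, 2→(2−0)÷2=1=a, 40→(40−0)÷2=20=t, 6→(6−0)÷2=3=c, 16→(16−0)÷2=8=h.

hatch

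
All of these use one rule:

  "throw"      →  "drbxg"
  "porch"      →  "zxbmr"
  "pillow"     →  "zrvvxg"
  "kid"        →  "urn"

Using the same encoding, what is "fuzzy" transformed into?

Two shifts are in play — +9 for a/e/i/o/u, +10 for every other letter.
On fuzzy: f(cons)+10=p, u(vowel)+9=d, z(cons)+10=j, z(cons)+10=j, y(cons)+10=i.

pdjji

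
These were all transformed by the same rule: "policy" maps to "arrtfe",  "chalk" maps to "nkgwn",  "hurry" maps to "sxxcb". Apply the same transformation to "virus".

Shifts by position in policy: pos 0: p→a (+11), pos 1: o→r (+3), pos 2: l→r (+6), pos 3: i→t (+11), pos 4: c→f (+3), pos 5: y→e (+6) — repeating every 3. The shifts repeat in a cycle of length 3: positions 0,1,… shift by +11, +3, +6, then the pattern repeats.
For virus: v+11=g, i+3=l, r+6=x, u+11=f, s+3=v.

glxfv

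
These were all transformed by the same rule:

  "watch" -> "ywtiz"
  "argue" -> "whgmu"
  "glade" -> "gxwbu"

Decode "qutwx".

w(22)→y(24) and a(0)→w(22) fit y≡19x+22 (mod 26); the inverse of 19 mod 26 is 11. Each letter's alphabet position (a=0..z=25) is mapped through 19·x+22 mod 26 — an affine cipher.
Decoding qutwx: q(16)→11·(16−22)≡12=m; u(20)→11·(20−22)≡4=e; t(19)→11·(19−22)≡19=t; w(22)→11·(22−22)≡0=a; x(23)→11·(23−22)≡11=l (all mod 26).

metal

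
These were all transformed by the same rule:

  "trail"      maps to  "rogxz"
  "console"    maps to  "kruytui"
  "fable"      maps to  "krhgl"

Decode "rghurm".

The output letters match the input read backwards, each shifted +6: trail reversed is liart. Two steps: reverse the string, then apply a Caesar shift of +6.
Undoing it on rghurm: shift back: r−6=l, g−6=a, h−6=b, u−6=o, r−6=l, m−6=g → labolg; then reverse → global.

global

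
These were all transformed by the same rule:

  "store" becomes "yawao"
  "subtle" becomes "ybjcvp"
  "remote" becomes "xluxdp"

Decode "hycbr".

brush

In store: s→y is +6, t→a is +7, o→w is +8, r→a is +9 — the shift increases by 1 each position. Letter i (0-indexed) is shifted by i+6, so successive shifts are 6, 7, 8, ….
Reversing it on hycbr: h−6=b, y−7=r, c−8=u, b−9=s, r−10=h.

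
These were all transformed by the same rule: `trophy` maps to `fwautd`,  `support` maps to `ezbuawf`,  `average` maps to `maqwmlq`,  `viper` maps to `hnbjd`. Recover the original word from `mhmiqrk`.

academy

Shifts by position in trophy: pos 0: t→f (+12), pos 1: r→w (+5), pos 2: o→a (+12), pos 3: p→u (+5) — repeating every 2. The shifts repeat in a cycle of length 2: positions 0,1,… shift by +12, +5, then the pattern repeats.
Reversing it on mhmiqrk: m−12=a, h−5=c, m−12=a, i−5=d, q−12=e, r−5=m, k−12=y.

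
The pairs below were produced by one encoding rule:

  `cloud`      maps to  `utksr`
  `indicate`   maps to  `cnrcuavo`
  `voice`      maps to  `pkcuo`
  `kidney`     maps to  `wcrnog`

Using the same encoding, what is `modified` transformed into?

qkrclcor

c(2)→u(20) and l(11)→t(19) fit y≡23x+0 (mod 26); the inverse of 23 mod 26 is 17. Treating letters as 0–25, the rule is x ↦ 23x + 0 (mod 26).
Applying it to modified: m(12)→23·12+0≡16=q; o(14)→23·14+0≡10=k; d(3)→23·3+0≡17=r; i(8)→23·8+0≡2=c; f(5)→23·5+0≡11=l; i(8)→23·8+0≡2=c; e(4)→23·4+0≡14=o; d(3)→23·3+0≡17=r (all mod 26).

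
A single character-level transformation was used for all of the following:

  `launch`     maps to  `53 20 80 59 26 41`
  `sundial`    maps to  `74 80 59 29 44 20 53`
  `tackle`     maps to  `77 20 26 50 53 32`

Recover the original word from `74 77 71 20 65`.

l(#12)→53 and a(#1)→20: differences scale by 3, so n = 3·pos + 17. Each letter becomes 3×(its alphabet position, a=1..z=26) + 17.
Reversing it on 74 77 71 20 65: 74→(74−17)÷3=19=s, 77→(77−17)÷3=20=t, 71→(71−17)÷3=18=r, 20→(20−17)÷3=1=a, 65→(65−17)÷3=16=p.

strap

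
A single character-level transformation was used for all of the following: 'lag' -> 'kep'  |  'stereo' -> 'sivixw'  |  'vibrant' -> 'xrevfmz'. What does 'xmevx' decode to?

The output letters match the input read backwards, each shifted +4: lag reversed is gal. The word is reversed, then every letter is shifted forward by 4.
Reversing it on xmevx: shift back: x−4=t, m−4=i, e−4=a, v−4=r, x−4=t → tiart; then reverse → trait.

trait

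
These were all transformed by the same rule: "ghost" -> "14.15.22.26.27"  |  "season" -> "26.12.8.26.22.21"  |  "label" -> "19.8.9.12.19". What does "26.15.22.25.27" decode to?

Each letter is replaced by its alphabet position (a=1..z=26) + 7.
Reversing it on 26.15.22.25.27: 26→(26−7)÷1=19=s, 15→(15−7)÷1=8=h, 22→(22−7)÷1=15=o, 25→(25−7)÷1=18=r, 27→(27−7)÷1=20=t.

short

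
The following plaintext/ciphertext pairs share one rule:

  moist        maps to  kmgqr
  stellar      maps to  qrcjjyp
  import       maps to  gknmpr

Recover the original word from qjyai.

It's a constant shift of +24 (ROT24).
Reversing it on qjyai: q−24=s, j−24=l, y−24=a, a−24=c, i−24=k.

slack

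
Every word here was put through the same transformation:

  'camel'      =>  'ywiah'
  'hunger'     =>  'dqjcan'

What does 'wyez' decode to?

acid

Compare letters: c→y is +22, a→w is +22, m→i is +22 — a constant shift. This is a Caesar cipher with shift 22.
Undoing it on wyez: w−22=a, y−22=c, e−22=i, z−22=d.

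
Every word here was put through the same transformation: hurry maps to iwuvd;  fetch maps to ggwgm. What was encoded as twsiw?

super

Letter i (0-indexed) is shifted by i+1, so successive shifts are 1, 2, 3, ….
Undoing it on twsiw: t−1=s, w−2=u, s−3=p, i−4=e, w−5=r.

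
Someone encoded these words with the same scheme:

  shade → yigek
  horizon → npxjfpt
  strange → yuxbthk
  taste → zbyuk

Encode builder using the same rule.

It's a Vigenère-style cipher with numeric key [6,1]: position i shifts by key[i mod 2].
For builder: b+6=h, u+1=v, i+6=o, l+1=m, d+6=j, e+1=f, r+6=x.

hvomjfx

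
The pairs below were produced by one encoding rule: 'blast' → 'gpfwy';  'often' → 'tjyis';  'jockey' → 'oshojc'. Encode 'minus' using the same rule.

Shifts by position in blast: pos 0: b→g (+5), pos 1: l→p (+4), pos 2: a→f (+5), pos 3: s→w (+4) — repeating every 2. The shifts repeat in a cycle of length 2: positions 0,1,… shift by +5, +4, then the pattern repeats.
On minus: m+5=r, i+4=m, n+5=s, u+4=y, s+5=x.

rmsyx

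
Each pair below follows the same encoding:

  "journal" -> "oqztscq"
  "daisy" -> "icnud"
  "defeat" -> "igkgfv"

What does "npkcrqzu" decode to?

infamous

Shifts by position in journal: pos 0: j→o (+5), pos 1: o→q (+2), pos 2: u→z (+5), pos 3: r→t (+2) — repeating every 2. The shifts repeat in a cycle of length 2: positions 0,1,… shift by +5, +2, then the pattern repeats.
Decoding npkcrqzu: n−5=i, p−2=n, k−5=f, c−2=a, r−5=m, q−2=o, z−5=u, u−2=s.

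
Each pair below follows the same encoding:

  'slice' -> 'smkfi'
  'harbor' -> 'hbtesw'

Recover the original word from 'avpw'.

aunt

In slice: s→s is +0, l→m is +1, i→k is +2, c→f is +3 — the shift increases by 1 each position. Each letter shifts forward by its position index (0, 1, 2, …) — the shift grows by one for each successive letter.
Decoding avpw: a−0=a, v−1=u, p−2=n, w−3=t.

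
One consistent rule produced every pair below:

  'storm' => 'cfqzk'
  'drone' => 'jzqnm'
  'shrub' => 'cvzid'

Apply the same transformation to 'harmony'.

vazkqnu

s(18)→c(2) and t(19)→f(5) fit y≡3x+0 (mod 26); the inverse of 3 mod 26 is 9. Each letter's alphabet position (a=0..z=25) is mapped through 3·x+0 mod 26 — an affine cipher.
For harmony: h(7)→3·7+0≡21=v; a(0)→3·0+0≡0=a; r(17)→3·17+0≡25=z; m(12)→3·12+0≡10=k; o(14)→3·14+0≡16=q; n(13)→3·13+0≡13=n; y(24)→3·24+0≡20=u (all mod 26).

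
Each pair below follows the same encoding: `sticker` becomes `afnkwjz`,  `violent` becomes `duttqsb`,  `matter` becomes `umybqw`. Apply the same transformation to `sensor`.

Shifts by position in sticker: pos 0: s→a (+8), pos 1: t→f (+12), pos 2: i→n (+5), pos 3: c→k (+8), pos 4: k→w (+12), pos 5: e→j (+5) — repeating every 3. It's a Vigenère-style cipher with numeric key [8,12,5]: position i shifts by key[i mod 3].
On sensor: s+8=a, e+12=q, n+5=s, s+8=a, o+12=a, r+5=w.

aqsaaw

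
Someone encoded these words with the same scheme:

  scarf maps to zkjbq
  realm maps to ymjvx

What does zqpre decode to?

sight

In scarf: s→z is +7, c→k is +8, a→j is +9, r→b is +10 — the shift increases by 1 each position. The shift increases by 1 at each position, starting from +7: 7, 8, 9, ….
Reversing it on zqpre: z−7=s, q−8=i, p−9=g, r−10=h, e−11=t.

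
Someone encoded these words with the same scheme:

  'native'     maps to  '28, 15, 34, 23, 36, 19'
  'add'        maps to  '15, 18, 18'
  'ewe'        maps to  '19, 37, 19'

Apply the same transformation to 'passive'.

Each letter is replaced by its alphabet position (a=1..z=26) + 14.
On passive: p=16→30, a=1→15, s=19→33, s=19→33, i=9→23, v=22→36, e=5→19.

30, 15, 33, 33, 23, 36, 19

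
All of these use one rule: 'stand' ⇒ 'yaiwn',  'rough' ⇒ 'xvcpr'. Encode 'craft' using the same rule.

In stand: s→y is +6, t→a is +7, a→i is +8, n→w is +9 — the shift increases by 1 each position. Letter i (0-indexed) is shifted by i+6, so successive shifts are 6, 7, 8, ….
Applying it to craft: c+6=i, r+7=y, a+8=i, f+9=o, t+10=d.

iyiod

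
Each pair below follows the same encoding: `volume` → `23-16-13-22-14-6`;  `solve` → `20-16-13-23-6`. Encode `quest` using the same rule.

18-22-6-20-21

v is letter #22 and maps to 23: an offset of 1. The number is (letter's place in the alphabet, a=1) + 1.
For quest: q=17→18, u=21→22, e=5→6, s=19→20, t=20→21.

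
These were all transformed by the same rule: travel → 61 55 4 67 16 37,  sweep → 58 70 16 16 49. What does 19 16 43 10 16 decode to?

t(#20)→61 and r(#18)→55: differences scale by 3, so n = 3·pos + 1. With a=1..z=26, the number is 3·pos + 1.
Decoding 19 16 43 10 16: 19→(19−1)÷3=6=f, 16→(16−1)÷3=5=e, 43→(43−1)÷3=14=n, 10→(10−1)÷3=3=c, 16→(16−1)÷3=5=e.

fence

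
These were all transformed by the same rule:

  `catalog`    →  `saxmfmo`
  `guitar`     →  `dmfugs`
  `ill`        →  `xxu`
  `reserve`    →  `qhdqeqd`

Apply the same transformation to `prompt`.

fbyadb

The output letters match the input read backwards, each shifted +12: catalog reversed is golatac. The word is reversed, then every letter is shifted forward by 12.
For prompt: reverse → tpmorp; then shift: t+12=f, p+12=b, m+12=y, o+12=a, r+12=d, p+12=b.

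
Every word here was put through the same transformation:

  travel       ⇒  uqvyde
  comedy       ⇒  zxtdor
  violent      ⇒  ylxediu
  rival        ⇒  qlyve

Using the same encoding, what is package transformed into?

t(19)→u(20) and r(17)→q(16) fit y≡15x+21 (mod 26); the inverse of 15 mod 26 is 7. Treating letters as 0–25, the rule is x ↦ 15x + 21 (mod 26).
On package: p(15)→15·15+21≡12=m; a(0)→15·0+21≡21=v; c(2)→15·2+21≡25=z; k(10)→15·10+21≡15=p; a(0)→15·0+21≡21=v; g(6)→15·6+21≡7=h; e(4)→15·4+21≡3=d (all mod 26).

mvzpvhd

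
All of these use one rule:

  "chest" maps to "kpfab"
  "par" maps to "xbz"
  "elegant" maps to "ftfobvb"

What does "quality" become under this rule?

The shift depends on letter class: consonant c→k is +8, but vowel e→f is +1. Vowels shift forward by 1 and consonants shift forward by 8.
On quality: q(cons)+8=y, u(vowel)+1=v, a(vowel)+1=b, l(cons)+8=t, i(vowel)+1=j, t(cons)+8=b, y(cons)+8=g.

yvbtjbg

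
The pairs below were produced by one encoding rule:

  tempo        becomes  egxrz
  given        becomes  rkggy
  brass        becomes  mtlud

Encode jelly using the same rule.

ugwnj

The shifts repeat in a cycle of length 2: positions 0,1,… shift by +11, +2, then the pattern repeats.
For jelly: j+11=u, e+2=g, l+11=w, l+2=n, y+11=j.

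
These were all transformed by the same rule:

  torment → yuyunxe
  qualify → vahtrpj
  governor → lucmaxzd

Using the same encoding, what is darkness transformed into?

The shift increases by 1 at each position, starting from +5: 5, 6, 7, ….
On darkness: d+5=i, a+6=g, r+7=y, k+8=s, n+9=w, e+10=o, s+11=d, s+12=e.

igyswode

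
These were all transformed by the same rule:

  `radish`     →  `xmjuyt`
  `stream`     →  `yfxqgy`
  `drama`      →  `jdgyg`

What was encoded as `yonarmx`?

scholar

It's a Vigenère-style cipher with numeric key [6,12]: position i shifts by key[i mod 2].
Reversing it on yonarmx: y−6=s, o−12=c, n−6=h, a−12=o, r−6=l, m−12=a, x−6=r.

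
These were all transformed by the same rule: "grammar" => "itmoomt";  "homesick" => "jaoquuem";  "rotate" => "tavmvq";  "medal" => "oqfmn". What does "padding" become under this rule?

rmffupi

The shift depends on letter class: consonant g→i is +2, but vowel a→m is +12. Two shifts are in play — +12 for a/e/i/o/u, +2 for every other letter.
For padding: p(cons)+2=r, a(vowel)+12=m, d(cons)+2=f, d(cons)+2=f, i(vowel)+12=u, n(cons)+2=p, g(cons)+2=i.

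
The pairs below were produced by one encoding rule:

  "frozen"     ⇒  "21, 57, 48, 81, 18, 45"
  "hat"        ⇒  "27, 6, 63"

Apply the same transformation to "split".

60, 51, 39, 30, 63

Each letter becomes 3×(its alphabet position, a=1..z=26) + 3.
Applying it to split: s=19→60, p=16→51, l=12→39, i=9→30, t=20→63.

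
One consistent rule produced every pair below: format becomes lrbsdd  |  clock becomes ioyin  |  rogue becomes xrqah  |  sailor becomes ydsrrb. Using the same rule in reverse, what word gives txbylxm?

Shifts by position in format: pos 0: f→l (+6), pos 1: o→r (+3), pos 2: r→b (+10), pos 3: m→s (+6), pos 4: a→d (+3), pos 5: t→d (+10) — repeating every 3. The shifts repeat in a cycle of length 3: positions 0,1,… shift by +6, +3, +10, then the pattern repeats.
Reversing it on txbylxm: t−6=n, x−3=u, b−10=r, y−6=s, l−3=i, x−10=n, m−6=g.

nursing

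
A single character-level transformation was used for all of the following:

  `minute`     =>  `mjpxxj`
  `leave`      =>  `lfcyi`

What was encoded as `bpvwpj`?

bottle

The shift increases by 1 at each position, starting from +0: 0, 1, 2, ….
Reversing it on bpvwpj: b−0=b, p−1=o, v−2=t, w−3=t, p−4=l, j−5=e.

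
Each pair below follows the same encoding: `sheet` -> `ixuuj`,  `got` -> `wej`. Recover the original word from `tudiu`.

Compare letters: s→i is +16, h→x is +16, e→u is +16 — a constant shift. This is a Caesar cipher with shift 16.
Reversing it on tudiu: t−16=d, u−16=e, d−16=n, i−16=s, u−16=e.

dense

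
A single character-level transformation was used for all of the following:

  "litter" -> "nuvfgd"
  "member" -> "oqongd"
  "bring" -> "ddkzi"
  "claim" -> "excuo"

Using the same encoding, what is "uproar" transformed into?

Shifts by position in litter: pos 0: l→n (+2), pos 1: i→u (+12), pos 2: t→v (+2), pos 3: t→f (+12) — repeating every 2. The shifts repeat in a cycle of length 2: positions 0,1,… shift by +2, +12, then the pattern repeats.
Applying it to uproar: u+2=w, p+12=b, r+2=t, o+12=a, a+2=c, r+12=d.

wbtacd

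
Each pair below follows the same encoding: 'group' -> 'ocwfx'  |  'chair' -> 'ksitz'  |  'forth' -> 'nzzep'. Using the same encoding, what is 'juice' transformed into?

rfqnm

A repeating key of period 2 is used — shifts +8, +11 over and over.
On juice: j+8=r, u+11=f, i+8=q, c+11=n, e+8=m.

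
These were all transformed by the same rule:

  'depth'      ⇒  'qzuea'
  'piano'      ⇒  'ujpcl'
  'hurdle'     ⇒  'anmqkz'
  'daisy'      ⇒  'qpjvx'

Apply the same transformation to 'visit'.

d(3)→q(16) and e(4)→z(25) fit y≡9x+15 (mod 26); the inverse of 9 mod 26 is 3. Treating letters as 0–25, the rule is x ↦ 9x + 15 (mod 26).
Applying it to visit: v(21)→9·21+15≡22=w; i(8)→9·8+15≡9=j; s(18)→9·18+15≡21=v; i(8)→9·8+15≡9=j; t(19)→9·19+15≡4=e (all mod 26).

wjvje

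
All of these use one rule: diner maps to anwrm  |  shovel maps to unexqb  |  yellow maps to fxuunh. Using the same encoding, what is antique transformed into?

ndzrcwj

The output letters match the input read backwards, each shifted +9: diner reversed is renid. Read the word backwards and shift each letter +9.
For antique: reverse → euqitna; then shift: e+9=n, u+9=d, q+9=z, i+9=r, t+9=c, n+9=w, a+9=j.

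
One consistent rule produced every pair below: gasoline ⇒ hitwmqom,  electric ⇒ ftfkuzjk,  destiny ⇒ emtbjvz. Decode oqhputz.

A repeating key of period 2 is used — shifts +1, +8 over and over.
Decoding oqhputz: o−1=n, q−8=i, h−1=g, p−8=h, u−1=t, t−8=l, z−1=y.

nightly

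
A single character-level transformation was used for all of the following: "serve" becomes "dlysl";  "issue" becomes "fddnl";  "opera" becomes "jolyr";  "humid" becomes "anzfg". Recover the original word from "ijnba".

touch

s(18)→d(3) and e(4)→l(11) fit y≡5x+17 (mod 26); the inverse of 5 mod 26 is 21. Treating letters as 0–25, the rule is x ↦ 5x + 17 (mod 26).
Reversing it on ijnba: i(8)→21·(8−17)≡19=t; j(9)→21·(9−17)≡14=o; n(13)→21·(13−17)≡20=u; b(1)→21·(1−17)≡2=c; a(0)→21·(0−17)≡7=h (all mod 26).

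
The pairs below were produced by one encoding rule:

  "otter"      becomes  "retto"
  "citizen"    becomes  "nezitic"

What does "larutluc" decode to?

cultural

The word is simply reversed.
Undoing it on larutluc: then reverse → cultural.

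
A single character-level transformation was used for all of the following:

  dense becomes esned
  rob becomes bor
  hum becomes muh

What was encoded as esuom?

It's just the letters in reverse order.
Reversing it on esuom: then reverse → mouse.

mouse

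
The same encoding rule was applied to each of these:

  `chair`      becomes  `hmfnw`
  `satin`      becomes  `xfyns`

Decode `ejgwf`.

zebra

It's a constant shift of +5 (ROT5).
Reversing it on ejgwf: e−5=z, j−5=e, g−5=b, w−5=r, f−5=a.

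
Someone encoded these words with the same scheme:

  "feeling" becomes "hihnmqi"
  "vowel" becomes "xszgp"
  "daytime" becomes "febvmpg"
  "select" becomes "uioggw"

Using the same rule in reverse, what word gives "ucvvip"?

system

Shifts by position in feeling: pos 0: f→h (+2), pos 1: e→i (+4), pos 2: e→h (+3), pos 3: l→n (+2), pos 4: i→m (+4), pos 5: n→q (+3) — repeating every 3. It's a Vigenère-style cipher with numeric key [2,4,3]: position i shifts by key[i mod 3].
Reversing it on ucvvip: u−2=s, c−4=y, v−3=s, v−2=t, i−4=e, p−3=m.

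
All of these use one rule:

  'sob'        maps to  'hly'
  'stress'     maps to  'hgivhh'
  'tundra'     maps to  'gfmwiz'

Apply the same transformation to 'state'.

Each pair mirrors across the alphabet (s↔h, o↔l, b↔y): positions sum to 25. This is the alphabet-reversal cipher (Atbash): a becomes z, b becomes y, etc.
For state: s↔h, t↔g, a↔z, t↔g, e↔v.

hgzgv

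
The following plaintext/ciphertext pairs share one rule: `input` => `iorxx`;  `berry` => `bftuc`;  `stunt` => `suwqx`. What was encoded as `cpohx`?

In input: i→i is +0, n→o is +1, p→r is +2, u→x is +3 — the shift increases by 1 each position. Letter i (0-indexed) is shifted by i+0, so successive shifts are 0, 1, 2, ….
Reversing it on cpohx: c−0=c, p−1=o, o−2=m, h−3=e, x−4=t.

comet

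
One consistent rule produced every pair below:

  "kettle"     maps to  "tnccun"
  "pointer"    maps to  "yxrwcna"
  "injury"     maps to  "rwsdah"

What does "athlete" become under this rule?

jcquncn

Compare letters: k→t is +9, e→n is +9, t→c is +9 — a constant shift. Every letter moves 9 places later in the alphabet, wrapping around z→a.
For athlete: a+9=j, t+9=c, h+9=q, l+9=u, e+9=n, t+9=c, e+9=n.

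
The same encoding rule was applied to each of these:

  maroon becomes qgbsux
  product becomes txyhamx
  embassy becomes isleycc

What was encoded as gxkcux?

Shifts by position in maroon: pos 0: m→q (+4), pos 1: a→g (+6), pos 2: r→b (+10), pos 3: o→s (+4), pos 4: o→u (+6), pos 5: n→x (+10) — repeating every 3. It's a Vigenère-style cipher with numeric key [4,6,10]: position i shifts by key[i mod 3].
Decoding gxkcux: g−4=c, x−6=r, k−10=a, c−4=y, u−6=o, x−10=n.

crayon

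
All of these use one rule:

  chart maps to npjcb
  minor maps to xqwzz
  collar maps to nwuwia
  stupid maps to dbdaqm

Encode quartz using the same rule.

bcjcbi

Shifts by position in chart: pos 0: c→n (+11), pos 1: h→p (+8), pos 2: a→j (+9), pos 3: r→c (+11), pos 4: t→b (+8) — repeating every 3. The shifts repeat in a cycle of length 3: positions 0,1,… shift by +11, +8, +9, then the pattern repeats.
On quartz: q+11=b, u+8=c, a+9=j, r+11=c, t+8=b, z+9=i.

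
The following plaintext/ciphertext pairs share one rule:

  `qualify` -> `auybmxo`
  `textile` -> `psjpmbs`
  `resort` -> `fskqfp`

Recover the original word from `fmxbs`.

q(16)→a(0) and u(20)→u(20) fit y≡5x+24 (mod 26); the inverse of 5 mod 26 is 21. Treating letters as 0–25, the rule is x ↦ 5x + 24 (mod 26).
Reversing it on fmxbs: f(5)→21·(5−24)≡17=r; m(12)→21·(12−24)≡8=i; x(23)→21·(23−24)≡5=f; b(1)→21·(1−24)≡11=l; s(18)→21·(18−24)≡4=e (all mod 26).

rifle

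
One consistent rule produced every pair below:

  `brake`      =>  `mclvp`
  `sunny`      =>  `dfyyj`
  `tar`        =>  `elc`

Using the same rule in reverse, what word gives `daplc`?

Compare letters: b→m is +11, r→c is +11, a→l is +11 — a constant shift. Each letter is shifted forward by 11 in the alphabet (a Caesar shift of +11).
Reversing it on daplc: d−11=s, a−11=p, p−11=e, l−11=a, c−11=r.

spear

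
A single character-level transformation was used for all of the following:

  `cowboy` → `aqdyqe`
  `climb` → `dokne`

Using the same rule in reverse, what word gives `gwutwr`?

Two steps: reverse the string, then apply a Caesar shift of +2.
Undoing it on gwutwr: shift back: g−2=e, w−2=u, u−2=s, t−2=r, w−2=u, r−2=p → eusrup; then reverse → pursue.

pursue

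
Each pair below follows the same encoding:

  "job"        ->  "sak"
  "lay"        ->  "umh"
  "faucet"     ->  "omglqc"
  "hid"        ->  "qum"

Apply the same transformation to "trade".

cammq

The shift depends on letter class: consonant j→s is +9, but vowel o→a is +12. Two shifts are in play — +12 for a/e/i/o/u, +9 for every other letter.
On trade: t(cons)+9=c, r(cons)+9=a, a(vowel)+12=m, d(cons)+9=m, e(vowel)+12=q.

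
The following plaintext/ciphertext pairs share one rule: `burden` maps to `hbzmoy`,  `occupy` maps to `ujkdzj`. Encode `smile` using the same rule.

In burden: b→h is +6, u→b is +7, r→z is +8, d→m is +9 — the shift increases by 1 each position. Letter i (0-indexed) is shifted by i+6, so successive shifts are 6, 7, 8, ….
Applying it to smile: s+6=y, m+7=t, i+8=q, l+9=u, e+10=o.

ytquo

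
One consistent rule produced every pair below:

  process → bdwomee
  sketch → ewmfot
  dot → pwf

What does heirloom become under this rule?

tmqdxwwy

The shift depends on letter class: consonant p→b is +12, but vowel o→w is +8. Vowels shift forward by 8 and consonants shift forward by 12.
For heirloom: h(cons)+12=t, e(vowel)+8=m, i(vowel)+8=q, r(cons)+12=d, l(cons)+12=x, o(vowel)+8=w, o(vowel)+8=w, m(cons)+12=y.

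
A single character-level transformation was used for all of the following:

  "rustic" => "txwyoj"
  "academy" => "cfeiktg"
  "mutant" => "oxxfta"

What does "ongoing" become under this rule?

In rustic: r→t is +2, u→x is +3, s→w is +4, t→y is +5 — the shift increases by 1 each position. The shift increases by 1 at each position, starting from +2: 2, 3, 4, ….
For ongoing: o+2=q, n+3=q, g+4=k, o+5=t, i+6=o, n+7=u, g+8=o.

qqktouo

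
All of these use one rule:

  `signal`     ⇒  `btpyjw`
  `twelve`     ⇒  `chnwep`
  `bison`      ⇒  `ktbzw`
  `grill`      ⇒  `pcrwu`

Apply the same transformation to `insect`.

rybple

Shifts by position in signal: pos 0: s→b (+9), pos 1: i→t (+11), pos 2: g→p (+9), pos 3: n→y (+11) — repeating every 2. The shifts repeat in a cycle of length 2: positions 0,1,… shift by +9, +11, then the pattern repeats.
Applying it to insect: i+9=r, n+11=y, s+9=b, e+11=p, c+9=l, t+11=e.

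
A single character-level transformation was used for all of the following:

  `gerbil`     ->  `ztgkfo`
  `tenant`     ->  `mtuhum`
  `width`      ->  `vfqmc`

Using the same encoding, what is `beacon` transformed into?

g(6)→z(25) and e(4)→t(19) fit y≡3x+7 (mod 26); the inverse of 3 mod 26 is 9. This is an affine cipher: with a=0,…,z=25, each position x becomes (3x+7) mod 26.
For beacon: b(1)→3·1+7≡10=k; e(4)→3·4+7≡19=t; a(0)→3·0+7≡7=h; c(2)→3·2+7≡13=n; o(14)→3·14+7≡23=x; n(13)→3·13+7≡20=u (all mod 26).

kthnxu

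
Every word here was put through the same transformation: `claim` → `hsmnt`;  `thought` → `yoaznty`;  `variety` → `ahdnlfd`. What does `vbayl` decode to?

Shifts by position in claim: pos 0: c→h (+5), pos 1: l→s (+7), pos 2: a→m (+12), pos 3: i→n (+5), pos 4: m→t (+7) — repeating every 3. A repeating key of period 3 is used — shifts +5, +7, +12 over and over.
Undoing it on vbayl: v−5=q, b−7=u, a−12=o, y−5=t, l−7=e.

quote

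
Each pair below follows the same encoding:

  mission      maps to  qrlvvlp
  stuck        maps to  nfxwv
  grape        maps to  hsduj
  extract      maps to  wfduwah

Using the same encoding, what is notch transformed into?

kfwrq

The output letters match the input read backwards, each shifted +3: mission reversed is noissim. Two steps: reverse the string, then apply a Caesar shift of +3.
Applying it to notch: reverse → hcton; then shift: h+3=k, c+3=f, t+3=w, o+3=r, n+3=q.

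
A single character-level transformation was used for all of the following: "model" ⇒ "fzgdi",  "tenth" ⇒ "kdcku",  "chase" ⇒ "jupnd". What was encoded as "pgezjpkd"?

m(12)→f(5) and o(14)→z(25) fit y≡23x+15 (mod 26); the inverse of 23 mod 26 is 17. Each letter's alphabet position (a=0..z=25) is mapped through 23·x+15 mod 26 — an affine cipher.
Decoding pgezjpkd: p(15)→17·(15−15)≡0=a; g(6)→17·(6−15)≡3=d; e(4)→17·(4−15)≡21=v; z(25)→17·(25−15)≡14=o; j(9)→17·(9−15)≡2=c; p(15)→17·(15−15)≡0=a; k(10)→17·(10−15)≡19=t; d(3)→17·(3−15)≡4=e (all mod 26).

advocate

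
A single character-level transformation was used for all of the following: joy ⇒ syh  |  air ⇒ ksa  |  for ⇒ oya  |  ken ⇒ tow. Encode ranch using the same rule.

The shift depends on letter class: consonant j→s is +9, but vowel o→y is +10. The rule splits by letter class: vowels +10, consonants +9.
Applying it to ranch: r(cons)+9=a, a(vowel)+10=k, n(cons)+9=w, c(cons)+9=l, h(cons)+9=q.

akwlq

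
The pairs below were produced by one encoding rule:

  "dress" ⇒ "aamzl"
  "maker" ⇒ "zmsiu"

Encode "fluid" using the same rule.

lqctn

The output letters match the input read backwards, each shifted +8: dress reversed is sserd. Two steps: reverse the string, then apply a Caesar shift of +8.
For fluid: reverse → diulf; then shift: d+8=l, i+8=q, u+8=c, l+8=t, f+8=n.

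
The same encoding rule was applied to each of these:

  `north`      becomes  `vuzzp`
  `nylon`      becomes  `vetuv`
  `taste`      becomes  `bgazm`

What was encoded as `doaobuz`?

visitor

Shifts by position in north: pos 0: n→v (+8), pos 1: o→u (+6), pos 2: r→z (+8), pos 3: t→z (+6) — repeating every 2. The shifts repeat in a cycle of length 2: positions 0,1,… shift by +8, +6, then the pattern repeats.
Undoing it on doaobuz: d−8=v, o−6=i, a−8=s, o−6=i, b−8=t, u−6=o, z−8=r.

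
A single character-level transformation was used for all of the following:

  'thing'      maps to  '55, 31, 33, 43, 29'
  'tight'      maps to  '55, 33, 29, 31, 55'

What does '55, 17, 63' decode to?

tax

With a=1..z=26, the number is 2·pos + 15.
Decoding 55, 17, 63: 55→(55−15)÷2=20=t, 17→(17−15)÷2=1=a, 63→(63−15)÷2=24=x.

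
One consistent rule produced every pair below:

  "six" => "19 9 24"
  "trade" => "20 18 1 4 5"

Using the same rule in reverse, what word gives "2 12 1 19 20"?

blast

Letters become their 1-indexed alphabet positions: a=1 … z=26.
Undoing it on 2 12 1 19 20: 2=b, 12=l, 1=a, 19=s, 20=t.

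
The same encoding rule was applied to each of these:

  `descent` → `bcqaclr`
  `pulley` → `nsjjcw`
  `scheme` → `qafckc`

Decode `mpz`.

Compare letters: d→b is +24, e→c is +24, s→q is +24 — a constant shift. Each letter is shifted forward by 24 in the alphabet (a Caesar shift of +24).
Undoing it on mpz: m−24=o, p−24=r, z−24=b.

orb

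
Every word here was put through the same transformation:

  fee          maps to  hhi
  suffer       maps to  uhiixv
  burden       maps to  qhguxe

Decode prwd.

atom

The output letters match the input read backwards, each shifted +3: fee reversed is eef. Read the word backwards and shift each letter +3.
Decoding prwd: shift back: p−3=m, r−3=o, w−3=t, d−3=a → mota; then reverse → atom.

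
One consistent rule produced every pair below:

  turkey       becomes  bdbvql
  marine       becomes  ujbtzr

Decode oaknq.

In turkey: t→b is +8, u→d is +9, r→b is +10, k→v is +11 — the shift increases by 1 each position. Each letter shifts forward by (position + 8), i.e. 8, 9, 10, … — the shift grows by one for each successive letter.
Undoing it on oaknq: o−8=g, a−9=r, k−10=a, n−11=c, q−12=e.

grace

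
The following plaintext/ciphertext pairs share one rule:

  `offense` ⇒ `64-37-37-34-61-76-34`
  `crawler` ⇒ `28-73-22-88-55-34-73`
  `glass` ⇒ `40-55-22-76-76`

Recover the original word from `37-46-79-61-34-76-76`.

Each letter becomes 3×(its alphabet position, a=1..z=26) + 19.
Reversing it on 37-46-79-61-34-76-76: 37→(37−19)÷3=6=f, 46→(46−19)÷3=9=i, 79→(79−19)÷3=20=t, 61→(61−19)÷3=14=n, 34→(34−19)÷3=5=e, 76→(76−19)÷3=19=s, 76→(76−19)÷3=19=s.

fitness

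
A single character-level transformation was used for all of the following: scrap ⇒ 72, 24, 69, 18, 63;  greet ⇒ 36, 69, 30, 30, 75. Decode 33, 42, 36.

s(#19)→72 and c(#3)→24: differences scale by 3, so n = 3·pos + 15. With a=1..z=26, the number is 3·pos + 15.
Decoding 33, 42, 36: 33→(33−15)÷3=6=f, 42→(42−15)÷3=9=i, 36→(36−15)÷3=7=g.

fig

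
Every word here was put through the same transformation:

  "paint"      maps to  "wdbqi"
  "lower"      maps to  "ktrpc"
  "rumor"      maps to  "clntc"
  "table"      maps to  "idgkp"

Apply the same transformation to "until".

Treating letters as 0–25, the rule is x ↦ 3x + 3 (mod 26).
For until: u(20)→3·20+3≡11=l; n(13)→3·13+3≡16=q; t(19)→3·19+3≡8=i; i(8)→3·8+3≡1=b; l(11)→3·11+3≡10=k (all mod 26).

lqibk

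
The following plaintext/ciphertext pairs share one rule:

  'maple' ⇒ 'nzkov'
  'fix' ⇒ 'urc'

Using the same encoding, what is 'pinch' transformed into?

krmxs

Each pair mirrors across the alphabet (m↔n, a↔z, p↔k): positions sum to 25. Letters are reflected about the middle of the alphabet (position → 25−position): Atbash.
Applying it to pinch: p↔k, i↔r, n↔m, c↔x, h↔s.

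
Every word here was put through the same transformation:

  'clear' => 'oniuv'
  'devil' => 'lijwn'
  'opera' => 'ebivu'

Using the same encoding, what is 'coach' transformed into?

c(2)→o(14) and l(11)→n(13) fit y≡23x+20 (mod 26); the inverse of 23 mod 26 is 17. This is an affine cipher: with a=0,…,z=25, each position x becomes (23x+20) mod 26.
For coach: c(2)→23·2+20≡14=o; o(14)→23·14+20≡4=e; a(0)→23·0+20≡20=u; c(2)→23·2+20≡14=o; h(7)→23·7+20≡25=z (all mod 26).

oeuoz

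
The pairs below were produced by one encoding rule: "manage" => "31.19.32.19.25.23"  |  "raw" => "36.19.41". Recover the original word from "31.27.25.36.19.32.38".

migrant

The number is (letter's place in the alphabet, a=1) + 18.
Reversing it on 31.27.25.36.19.32.38: 31→(31−18)÷1=13=m, 27→(27−18)÷1=9=i, 25→(25−18)÷1=7=g, 36→(36−18)÷1=18=r, 19→(19−18)÷1=1=a, 32→(32−18)÷1=14=n, 38→(38−18)÷1=20=t.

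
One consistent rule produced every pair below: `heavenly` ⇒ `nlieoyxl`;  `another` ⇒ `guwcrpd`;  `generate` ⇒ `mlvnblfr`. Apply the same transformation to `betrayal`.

In heavenly: h→n is +6, e→l is +7, a→i is +8, v→e is +9 — the shift increases by 1 each position. Each letter shifts forward by (position + 6), i.e. 6, 7, 8, … — the shift grows by one for each successive letter.
On betrayal: b+6=h, e+7=l, t+8=b, r+9=a, a+10=k, y+11=j, a+12=m, l+13=y.

hlbakjmy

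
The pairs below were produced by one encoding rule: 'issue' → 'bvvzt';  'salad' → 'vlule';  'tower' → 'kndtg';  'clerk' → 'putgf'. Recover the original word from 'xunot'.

Each letter's alphabet position (a=0..z=25) is mapped through 15·x+11 mod 26 — an affine cipher.
Undoing it on xunot: x(23)→7·(23−11)≡6=g; u(20)→7·(20−11)≡11=l; n(13)→7·(13−11)≡14=o; o(14)→7·(14−11)≡21=v; t(19)→7·(19−11)≡4=e (all mod 26).

glove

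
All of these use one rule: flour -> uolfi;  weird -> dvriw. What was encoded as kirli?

prior

This is the alphabet-reversal cipher (Atbash): a becomes z, b becomes y, etc.
Undoing it on kirli: k↔p, i↔r, r↔i, l↔o, i↔r.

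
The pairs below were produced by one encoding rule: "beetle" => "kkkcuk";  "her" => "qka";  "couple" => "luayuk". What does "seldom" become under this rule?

The shift depends on letter class: consonant b→k is +9, but vowel e→k is +6. The rule splits by letter class: vowels +6, consonants +9.
Applying it to seldom: s(cons)+9=b, e(vowel)+6=k, l(cons)+9=u, d(cons)+9=m, o(vowel)+6=u, m(cons)+9=v.

bkumuv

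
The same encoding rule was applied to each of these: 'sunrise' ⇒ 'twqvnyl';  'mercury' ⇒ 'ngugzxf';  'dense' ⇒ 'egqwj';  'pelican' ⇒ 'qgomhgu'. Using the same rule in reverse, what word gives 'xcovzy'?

walrus

The shift increases by 1 at each position, starting from +1: 1, 2, 3, ….
Decoding xcovzy: x−1=w, c−2=a, o−3=l, v−4=r, z−5=u, y−6=s.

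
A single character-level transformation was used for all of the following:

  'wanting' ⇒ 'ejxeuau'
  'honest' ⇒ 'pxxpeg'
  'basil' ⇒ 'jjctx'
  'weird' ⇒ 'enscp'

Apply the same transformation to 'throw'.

In wanting: w→e is +8, a→j is +9, n→x is +10, t→e is +11 — the shift increases by 1 each position. Letter i (0-indexed) is shifted by i+8, so successive shifts are 8, 9, 10, ….
Applying it to throw: t+8=b, h+9=q, r+10=b, o+11=z, w+12=i.

bqbzi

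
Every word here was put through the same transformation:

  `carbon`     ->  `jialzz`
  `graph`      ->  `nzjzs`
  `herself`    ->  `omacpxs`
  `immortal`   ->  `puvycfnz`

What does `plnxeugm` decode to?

In carbon: c→j is +7, a→i is +8, r→a is +9, b→l is +10 — the shift increases by 1 each position. Letter i (0-indexed) is shifted by i+7, so successive shifts are 7, 8, 9, ….
Reversing it on plnxeugm: p−7=i, l−8=d, n−9=e, x−10=n, e−11=t, u−12=i, g−13=t, m−14=y.

identity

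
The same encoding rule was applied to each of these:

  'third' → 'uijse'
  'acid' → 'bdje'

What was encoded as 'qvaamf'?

This is a Caesar cipher with shift 1.
Decoding qvaamf: q−1=p, v−1=u, a−1=z, a−1=z, m−1=l, f−1=e.

puzzle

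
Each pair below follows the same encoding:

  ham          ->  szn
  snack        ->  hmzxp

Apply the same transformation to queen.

jfvvm

Each pair mirrors across the alphabet (h↔s, a↔z, m↔n): positions sum to 25. This is the alphabet-reversal cipher (Atbash): a becomes z, b becomes y, etc.
On queen: q↔j, u↔f, e↔v, e↔v, n↔m.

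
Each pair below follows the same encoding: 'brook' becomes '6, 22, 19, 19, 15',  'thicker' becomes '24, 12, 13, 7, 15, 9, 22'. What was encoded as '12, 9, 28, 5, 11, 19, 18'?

hexagon

b is letter #2 and maps to 6: an offset of 4. The number is (letter's place in the alphabet, a=1) + 4.
Decoding 12, 9, 28, 5, 11, 19, 18: 12→(12−4)÷1=8=h, 9→(9−4)÷1=5=e, 28→(28−4)÷1=24=x, 5→(5−4)÷1=1=a, 11→(11−4)÷1=7=g, 19→(19−4)÷1=15=o, 18→(18−4)÷1=14=n.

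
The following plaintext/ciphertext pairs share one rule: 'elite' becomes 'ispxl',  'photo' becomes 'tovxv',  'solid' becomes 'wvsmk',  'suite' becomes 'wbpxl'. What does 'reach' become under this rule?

vlhgo

Shifts by position in elite: pos 0: e→i (+4), pos 1: l→s (+7), pos 2: i→p (+7), pos 3: t→x (+4), pos 4: e→l (+7) — repeating every 3. A repeating key of period 3 is used — shifts +4, +7, +7 over and over.
For reach: r+4=v, e+7=l, a+7=h, c+4=g, h+7=o.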